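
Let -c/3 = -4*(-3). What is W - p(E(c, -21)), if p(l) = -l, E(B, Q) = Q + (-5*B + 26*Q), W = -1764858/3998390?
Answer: -774570894/1999195 ≈ -387.44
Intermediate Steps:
c = -36 (c = -(-12)*(-3) = -3*12 = -36)
W = -882429/1999195 (W = -1764858*1/3998390 = -882429/1999195 ≈ -0.44139)
E(B, Q) = -5*B + 27*Q
W - p(E(c, -21)) = -882429/1999195 - (-1)*(-5*(-36) + 27*(-21)) = -882429/1999195 - (-1)*(180 - 567) = -882429/1999195 - (-1)*(-387) = -882429/1999195 - 1*387 = -882429/1999195 - 387 = -774570894/1999195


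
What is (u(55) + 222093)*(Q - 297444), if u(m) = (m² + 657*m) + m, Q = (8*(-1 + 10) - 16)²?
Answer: -76905034864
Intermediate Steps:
Q = 3136 (Q = (8*9 - 16)² = (72 - 16)² = 56² = 3136)
u(m) = m² + 658*m
(u(55) + 222093)*(Q - 297444) = (55*(658 + 55) + 222093)*(3136 - 297444) = (55*713 + 222093)*(-294308) = (39215 + 222093)*(-294308) = 261308*(-294308) = -76905034864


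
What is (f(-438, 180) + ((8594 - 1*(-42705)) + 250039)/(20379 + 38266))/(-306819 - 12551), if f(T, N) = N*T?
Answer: 2311635231/9364726825 ≈ 0.24685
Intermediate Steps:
(f(-438, 180) + ((8594 - 1*(-42705)) + 250039)/(20379 + 38266))/(-306819 - 12551) = (180*(-438) + ((8594 - 1*(-42705)) + 250039)/(20379 + 38266))/(-306819 - 12551) = (-78840 + ((8594 + 42705) + 250039)/58645)/(-319370) = (-78840 + (51299 + 250039)*(1/58645))*(-1/319370) = (-78840 + 301338*(1/58645))*(-1/319370) = (-78840 + 301338/58645)*(-1/319370) = -4623270462/58645*(-1/319370) = 2311635231/9364726825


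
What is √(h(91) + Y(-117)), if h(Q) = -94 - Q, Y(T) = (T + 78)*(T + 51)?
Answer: √2389 ≈ 48.877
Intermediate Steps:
Y(T) = (51 + T)*(78 + T) (Y(T) = (78 + T)*(51 + T) = (51 + T)*(78 + T))
√(h(91) + Y(-117)) = √((-94 - 1*91) + (3978 + (-117)² + 129*(-117))) = √((-94 - 91) + (3978 + 13689 - 15093)) = √(-185 + 2574) = √2389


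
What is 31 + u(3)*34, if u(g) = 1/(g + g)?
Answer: 110/3 ≈ 36.667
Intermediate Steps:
u(g) = 1/(2*g)
31 + u(3)*34 = 31 + ((1/2)/3)*34 = 31 + ((1/2)*(1/3))*34 = 31 + (1/6)*34 = 31 + 17/3 = 110/3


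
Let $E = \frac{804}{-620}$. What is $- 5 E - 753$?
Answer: $- \frac{23142}{31} \approx -746.52$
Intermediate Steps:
$E = - \frac{201}{155}$ ($E = 804 \left(- \frac{1}{620}\right) = - \frac{201}{155} \approx -1.2968$)
$- 5 E - 753 = \left(-5\right) \left(- \frac{201}{155}\right) - 753 = \frac{201}{31} - 753 = - \frac{23142}{31}$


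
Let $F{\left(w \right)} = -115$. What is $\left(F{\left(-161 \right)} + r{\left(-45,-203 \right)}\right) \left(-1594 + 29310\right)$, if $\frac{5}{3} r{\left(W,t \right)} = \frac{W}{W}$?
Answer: $- \frac{15853552}{5} \approx -3.1707 \cdot 10^{6}$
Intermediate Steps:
$r{\left(W,t \right)} = \frac{3}{5}$ ($r{\left(W,t \right)} = \frac{3 \frac{W}{W}}{5} = \frac{3}{5} \cdot 1 = \frac{3}{5}$)
$\left(F{\left(-161 \right)} + r{\left(-45,-203 \right)}\right) \left(-1594 + 29310\right) = \left(-115 + \frac{3}{5}\right) \left(-1594 + 29310\right) = \left(- \frac{572}{5}\right) 27716 = - \frac{15853552}{5}$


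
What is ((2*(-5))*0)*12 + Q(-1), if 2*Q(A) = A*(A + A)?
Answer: 1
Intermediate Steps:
Q(A) = A**2 (Q(A) = (A*(A + A))/2 = (A*(2*A))/2 = (2*A**2)/2 = A**2)
((2*(-5))*0)*12 + Q(-1) = ((2*(-5))*0)*12 + (-1)**2 = -10*0*12 + 1 = 0*12 + 1 = 0 + 1 = 1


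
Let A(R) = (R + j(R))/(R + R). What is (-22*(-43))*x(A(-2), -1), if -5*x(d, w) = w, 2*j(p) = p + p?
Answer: 946/5 ≈ 189.20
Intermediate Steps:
j(p) = p (j(p) = (p + p)/2 = (2*p)/2 = p)
A(R) = 1 (A(R) = (R + R)/(R + R) = (2*R)/((2*R)) = (2*R)*(1/(2*R)) = 1)
x(d, w) = -w/5
(-22*(-43))*x(A(-2), -1) = (-22*(-43))*(-⅕*(-1)) = 946*(⅕) = 946/5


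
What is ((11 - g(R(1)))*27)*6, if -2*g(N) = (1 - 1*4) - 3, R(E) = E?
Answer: 1296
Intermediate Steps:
g(N) = 3 (g(N) = -((1 - 1*4) - 3)/2 = -((1 - 4) - 3)/2 = -(-3 - 3)/2 = -1/2*(-6) = 3)
((11 - g(R(1)))*27)*6 = ((11 - 1*3)*27)*6 = ((11 - 3)*27)*6 = (8*27)*6 = 216*6 = 1296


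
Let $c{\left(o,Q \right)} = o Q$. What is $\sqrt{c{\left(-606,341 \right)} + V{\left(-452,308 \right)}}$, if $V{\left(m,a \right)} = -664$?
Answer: $i \sqrt{207310} \approx 455.31 i$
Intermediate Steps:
$c{\left(o,Q \right)} = Q o$
$\sqrt{c{\left(-606,341 \right)} + V{\left(-452,308 \right)}} = \sqrt{341 \left(-606\right) - 664} = \sqrt{-206646 - 664} = \sqrt{-207310} = i \sqrt{207310}$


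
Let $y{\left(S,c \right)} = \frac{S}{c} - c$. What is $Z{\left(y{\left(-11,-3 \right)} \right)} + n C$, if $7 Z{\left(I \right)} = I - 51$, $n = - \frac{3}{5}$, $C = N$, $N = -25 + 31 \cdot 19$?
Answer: $- \frac{5171}{15} \approx -344.73$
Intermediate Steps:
$N = 564$ ($N = -25 + 589 = 564$)
$C = 564$
$y{\left(S,c \right)} = - c + \frac{S}{c}$
$n = - \frac{3}{5}$ ($n = \left(-3\right) \frac{1}{5} = - \frac{3}{5} \approx -0.6$)
$Z{\left(I \right)} = - \frac{51}{7} + \frac{I}{7}$ ($Z{\left(I \right)} = \frac{I - 51}{7} = \frac{-51 + I}{7} = - \frac{51}{7} + \frac{I}{7}$)
$Z{\left(y{\left(-11,-3 \right)} \right)} + n C = \left(- \frac{51}{7} + \frac{\left(-1\right) \left(-3\right) - \frac{11}{-3}}{7}\right) - \frac{1692}{5} = \left(- \frac{51}{7} + \frac{3 - - \frac{11}{3}}{7}\right) - \frac{1692}{5} = \left(- \frac{51}{7} + \frac{3 + \frac{11}{3}}{7}\right) - \frac{1692}{5} = \left(- \frac{51}{7} + \frac{1}{7} \cdot \frac{20}{3}\right) - \frac{1692}{5} = \left(- \frac{51}{7} + \frac{20}{21}\right) - \frac{1692}{5} = - \frac{19}{3} - \frac{1692}{5} = - \frac{5171}{15}$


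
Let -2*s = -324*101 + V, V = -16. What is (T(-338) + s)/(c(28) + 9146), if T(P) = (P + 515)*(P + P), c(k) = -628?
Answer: -51641/4259 ≈ -12.125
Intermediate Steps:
T(P) = 2*P*(515 + P) (T(P) = (515 + P)*(2*P) = 2*P*(515 + P))
s = 16370 (s = -(-324*101 - 16)/2 = -(-32724 - 16)/2 = -½*(-32740) = 16370)
(T(-338) + s)/(c(28) + 9146) = (2*(-338)*(515 - 338) + 16370)/(-628 + 9146) = (2*(-338)*177 + 16370)/8518 = (-119652 + 16370)*(1/8518) = -103282*1/8518 = -51641/4259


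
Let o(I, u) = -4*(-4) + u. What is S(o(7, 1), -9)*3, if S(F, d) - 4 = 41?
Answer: 135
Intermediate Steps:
o(I, u) = 16 + u
S(F, d) = 45 (S(F, d) = 4 + 41 = 45)
S(o(7, 1), -9)*3 = 45*3 = 135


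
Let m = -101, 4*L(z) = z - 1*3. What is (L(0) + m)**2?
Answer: 165649/16 ≈ 10353.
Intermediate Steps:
L(z) = -3/4 + z/4 (L(z) = (z - 1*3)/4 = (z - 3)/4 = (-3 + z)/4 = -3/4 + z/4)
(L(0) + m)**2 = ((-3/4 + (1/4)*0) - 101)**2 = ((-3/4 + 0) - 101)**2 = (-3/4 - 101)**2 = (-407/4)**2 = 165649/16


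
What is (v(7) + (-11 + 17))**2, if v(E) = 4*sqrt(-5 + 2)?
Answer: -12 + 48*I*sqrt(3) ≈ -12.0 + 83.138*I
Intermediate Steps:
v(E) = 4*I*sqrt(3) (v(E) = 4*sqrt(-3) = 4*(I*sqrt(3)) = 4*I*sqrt(3))
(v(7) + (-11 + 17))**2 = (4*I*sqrt(3) + (-11 + 17))**2 = (4*I*sqrt(3) + 6)**2 = (6 + 4*I*sqrt(3))**2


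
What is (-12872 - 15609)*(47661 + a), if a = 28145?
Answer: -2159030686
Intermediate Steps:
(-12872 - 15609)*(47661 + a) = (-12872 - 15609)*(47661 + 28145) = -28481*75806 = -2159030686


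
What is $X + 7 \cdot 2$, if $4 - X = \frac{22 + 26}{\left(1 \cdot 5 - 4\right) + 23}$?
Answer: $16$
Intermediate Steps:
$X = 2$ ($X = 4 - \frac{22 + 26}{\left(1 \cdot 5 - 4\right) + 23} = 4 - \frac{48}{\left(5 - 4\right) + 23} = 4 - \frac{48}{1 + 23} = 4 - \frac{48}{24} = 4 - 48 \cdot \frac{1}{24} = 4 - 2 = 2$)
$X + 7 \cdot 2 = 2 + 7 \cdot 2 = 2 + 14 = 16$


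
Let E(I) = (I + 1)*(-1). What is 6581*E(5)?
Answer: -39486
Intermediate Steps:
E(I) = -1 - I (E(I) = (1 + I)*(-1) = -1 - I)
6581*E(5) = 6581*(-1 - 1*5) = 6581*(-1 - 5) = 6581*(-6) = -39486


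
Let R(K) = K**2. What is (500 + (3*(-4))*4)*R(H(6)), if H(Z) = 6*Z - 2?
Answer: 522512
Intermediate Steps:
H(Z) = -2 + 6*Z
(500 + (3*(-4))*4)*R(H(6)) = (500 + (3*(-4))*4)*(-2 + 6*6)**2 = (500 - 12*4)*(-2 + 36)**2 = (500 - 48)*34**2 = 452*1156 = 522512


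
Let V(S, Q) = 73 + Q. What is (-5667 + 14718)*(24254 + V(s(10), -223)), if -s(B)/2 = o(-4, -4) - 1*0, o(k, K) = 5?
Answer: 218165304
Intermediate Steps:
s(B) = -10 (s(B) = -2*(5 - 1*0) = -2*(5 + 0) = -2*5 = -10)
(-5667 + 14718)*(24254 + V(s(10), -223)) = (-5667 + 14718)*(24254 + (73 - 223)) = 9051*(24254 - 150) = 9051*24104 = 218165304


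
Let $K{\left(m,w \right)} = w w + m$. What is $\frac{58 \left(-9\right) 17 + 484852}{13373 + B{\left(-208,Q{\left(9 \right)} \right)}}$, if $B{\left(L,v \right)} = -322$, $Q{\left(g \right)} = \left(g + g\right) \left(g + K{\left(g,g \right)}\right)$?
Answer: $\frac{475978}{13051} \approx 36.471$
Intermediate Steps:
$K{\left(m,w \right)} = m + w^{2}$ ($K{\left(m,w \right)} = w^{2} + m = m + w^{2}$)
$Q{\left(g \right)} = 2 g \left(g^{2} + 2 g\right)$ ($Q{\left(g \right)} = \left(g + g\right) \left(g + \left(g + g^{2}\right)\right) = 2 g \left(g^{2} + 2 g\right)$)
$\frac{58 \left(-9\right) 17 + 484852}{13373 + B{\left(-208,Q{\left(9 \right)} \right)}} = \frac{58 \left(-9\right) 17 + 484852}{13373 - 322} = \frac{\left(-522\right) 17 + 484852}{13051} = \left(-8874 + 484852\right) \frac{1}{13051} = 475978 \cdot \frac{1}{13051} = \frac{475978}{13051}$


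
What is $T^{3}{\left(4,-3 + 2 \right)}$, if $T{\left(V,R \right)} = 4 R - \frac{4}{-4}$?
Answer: $-27$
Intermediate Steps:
$T{\left(V,R \right)} = 1 + 4 R$ ($T{\left(V,R \right)} = 4 R - -1 = 4 R + 1 = 1 + 4 R$)
$T^{3}{\left(4,-3 + 2 \right)} = \left(1 + 4 \left(-3 + 2\right)\right)^{3} = \left(1 + 4 \left(-1\right)\right)^{3} = \left(1 - 4\right)^{3} = \left(-3\right)^{3} = -27$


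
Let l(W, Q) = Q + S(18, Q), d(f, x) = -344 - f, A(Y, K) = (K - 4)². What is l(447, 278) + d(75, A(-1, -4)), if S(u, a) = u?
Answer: -123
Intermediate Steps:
A(Y, K) = (-4 + K)²
l(W, Q) = 18 + Q (l(W, Q) = Q + 18 = 18 + Q)
l(447, 278) + d(75, A(-1, -4)) = (18 + 278) + (-344 - 1*75) = 296 + (-344 - 75) = 296 - 419 = -123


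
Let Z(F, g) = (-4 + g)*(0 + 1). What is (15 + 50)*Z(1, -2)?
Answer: -390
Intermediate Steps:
Z(F, g) = -4 + g (Z(F, g) = (-4 + g)*1 = -4 + g)
(15 + 50)*Z(1, -2) = (15 + 50)*(-4 - 2) = 65*(-6) = -390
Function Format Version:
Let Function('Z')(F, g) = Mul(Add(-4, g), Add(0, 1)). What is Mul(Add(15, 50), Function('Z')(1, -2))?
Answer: -390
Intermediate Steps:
Function('Z')(F, g) = Add(-4, g) (Function('Z')(F, g) = Mul(Add(-4, g), 1) = Add(-4, g))
Mul(Add(15, 50), Function('Z')(1, -2)) = Mul(Add(15, 50), Add(-4, -2)) = Mul(65, -6) = -390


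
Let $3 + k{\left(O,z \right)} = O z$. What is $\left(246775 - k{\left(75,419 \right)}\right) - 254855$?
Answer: $-39502$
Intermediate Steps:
$k{\left(O,z \right)} = -3 + O z$
$\left(246775 - k{\left(75,419 \right)}\right) - 254855 = \left(246775 - \left(-3 + 75 \cdot 419\right)\right) - 254855 = \left(246775 - \left(-3 + 31425\right)\right) - 254855 = \left(246775 - 31422\right) - 254855 = 215353 - 254855 = -39502$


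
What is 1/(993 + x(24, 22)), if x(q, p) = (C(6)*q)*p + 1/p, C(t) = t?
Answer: 22/91543 ≈ 0.00024032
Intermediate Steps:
x(q, p) = 1/p + 6*p*q (x(q, p) = (6*q)*p + 1/p = 6*p*q + 1/p = 1/p + 6*p*q)
1/(993 + x(24, 22)) = 1/(993 + (1/22 + 6*22*24)) = 1/(993 + (1/22 + 3168)) = 1/(993 + 69697/22) = 1/(91543/22) = 22/91543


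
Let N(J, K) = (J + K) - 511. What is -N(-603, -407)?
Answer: 1521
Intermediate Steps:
N(J, K) = -511 + J + K
-N(-603, -407) = -(-511 - 603 - 407) = -1*(-1521) = 1521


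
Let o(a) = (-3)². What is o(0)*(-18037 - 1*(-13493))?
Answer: -40896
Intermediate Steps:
o(a) = 9
o(0)*(-18037 - 1*(-13493)) = 9*(-18037 - 1*(-13493)) = 9*(-18037 + 13493) = 9*(-4544) = -40896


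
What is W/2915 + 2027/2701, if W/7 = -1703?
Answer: -26289916/7873415 ≈ -3.3391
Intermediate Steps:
W = -11921 (W = 7*(-1703) = -11921)
W/2915 + 2027/2701 = -11921/2915 + 2027/2701 = -26289916/7873415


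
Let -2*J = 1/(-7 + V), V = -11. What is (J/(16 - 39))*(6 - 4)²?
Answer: -1/207 ≈ -0.0048309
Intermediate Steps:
J = 1/36 (J = -1/(2*(-7 - 11)) = -½/(-18) = -½*(-1/18) = 1/36 ≈ 0.027778)
(J/(16 - 39))*(6 - 4)² = ((1/36)/(16 - 39))*(6 - 4)² = ((1/36)/(-23))*2² = -1/23*1/36*4 = -1/828*4 = -1/207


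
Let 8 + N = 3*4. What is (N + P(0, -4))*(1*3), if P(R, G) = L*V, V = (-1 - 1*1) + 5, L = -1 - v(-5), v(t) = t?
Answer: 48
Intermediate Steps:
L = 4 (L = -1 - 1*(-5) = -1 + 5 = 4)
V = 3 (V = (-1 - 1) + 5 = -2 + 5 = 3)
N = 4 (N = -8 + 3*4 = -8 + 12 = 4)
P(R, G) = 12 (P(R, G) = 4*3 = 12)
(N + P(0, -4))*(1*3) = (4 + 12)*(1*3) = 16*3 = 48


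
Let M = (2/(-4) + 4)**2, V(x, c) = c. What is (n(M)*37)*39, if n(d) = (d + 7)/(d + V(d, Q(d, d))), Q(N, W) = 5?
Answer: 37037/23 ≈ 1610.3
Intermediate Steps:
M = 49/4 (M = (2*(-1/4) + 4)**2 = (-1/2 + 4)**2 = (7/2)**2 = 49/4 ≈ 12.250)
n(d) = (7 + d)/(5 + d) (n(d) = (d + 7)/(d + 5) = (7 + d)/(5 + d))
(n(M)*37)*39 = (((7 + 49/4)/(5 + 49/4))*37)*39 = (((77/4)/(69/4))*37)*39 = (((4/69)*(77/4))*37)*39 = ((77/69)*37)*39 = (2849/69)*39 = 37037/23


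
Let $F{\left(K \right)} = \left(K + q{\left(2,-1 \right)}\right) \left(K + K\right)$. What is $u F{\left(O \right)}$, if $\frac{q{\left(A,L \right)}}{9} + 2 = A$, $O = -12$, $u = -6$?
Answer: $-1728$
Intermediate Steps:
$q{\left(A,L \right)} = -18 + 9 A$
$F{\left(K \right)} = 2 K^{2}$ ($F{\left(K \right)} = \left(K + \left(-18 + 9 \cdot 2\right)\right) \left(K + K\right) = \left(K + \left(-18 + 18\right)\right) 2 K = \left(K + 0\right) 2 K = K 2 K = 2 K^{2}$)
$u F{\left(O \right)} = - 6 \cdot 2 \left(-12\right)^{2} = - 6 \cdot 2 \cdot 144 = \left(-6\right) 288 = -1728$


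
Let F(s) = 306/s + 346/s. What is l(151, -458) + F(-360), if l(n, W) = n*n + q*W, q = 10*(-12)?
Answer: 6998327/90 ≈ 77759.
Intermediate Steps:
q = -120
l(n, W) = n² - 120*W (l(n, W) = n*n - 120*W = n² - 120*W)
F(s) = 652/s
l(151, -458) + F(-360) = (151² - 120*(-458)) + 652/(-360) = (22801 + 54960) + 652*(-1/360) = 77761 - 163/90 = 6998327/90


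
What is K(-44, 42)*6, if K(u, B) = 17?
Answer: 102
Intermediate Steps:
K(-44, 42)*6 = 17*6 = 102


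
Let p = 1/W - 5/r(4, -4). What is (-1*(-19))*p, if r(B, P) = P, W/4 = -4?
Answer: 361/16 ≈ 22.563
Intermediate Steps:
W = -16 (W = 4*(-4) = -16)
p = 19/16 (p = 1/(-16) - 5/(-4) = 1*(-1/16) - 5*(-¼) = -1/16 + 5/4 = 19/16 ≈ 1.1875)
(-1*(-19))*p = -1*(-19)*(19/16) = 19*(19/16) = 361/16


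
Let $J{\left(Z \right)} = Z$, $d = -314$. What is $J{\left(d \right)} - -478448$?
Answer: $478134$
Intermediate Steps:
$J{\left(d \right)} - -478448 = -314 - -478448 = -314 + 478448 = 478134$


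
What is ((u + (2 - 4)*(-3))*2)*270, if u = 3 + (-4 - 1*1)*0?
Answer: 4860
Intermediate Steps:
u = 3 (u = 3 + (-4 - 1)*0 = 3 - 5*0 = 3 + 0 = 3)
((u + (2 - 4)*(-3))*2)*270 = ((3 + (2 - 4)*(-3))*2)*270 = ((3 - 2*(-3))*2)*270 = ((3 + 6)*2)*270 = (9*2)*270 = 18*270 = 4860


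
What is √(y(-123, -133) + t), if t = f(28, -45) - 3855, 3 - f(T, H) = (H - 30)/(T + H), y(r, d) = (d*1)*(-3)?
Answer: 2*I*√249798/17 ≈ 58.8*I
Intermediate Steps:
y(r, d) = -3*d (y(r, d) = d*(-3) = -3*d)
f(T, H) = 3 - (-30 + H)/(H + T) (f(T, H) = 3 - (H - 30)/(T + H) = 3 - (-30 + H)/(H + T))
t = -65559/17 (t = (30 + 2*(-45) + 3*28)/(-45 + 28) - 3855 = (30 - 90 + 84)/(-17) - 3855 = -1/17*24 - 3855 = -24/17 - 3855 = -65559/17 ≈ -3856.4)
√(y(-123, -133) + t) = √(-3*(-133) - 65559/17) = √(399 - 65559/17) = √(-58776/17) = 2*I*√249798/17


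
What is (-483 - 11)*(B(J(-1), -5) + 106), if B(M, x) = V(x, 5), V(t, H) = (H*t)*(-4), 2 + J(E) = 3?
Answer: -101764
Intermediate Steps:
J(E) = 1 (J(E) = -2 + 3 = 1)
V(t, H) = -4*H*t
B(M, x) = -20*x (B(M, x) = -4*5*x = -20*x)
(-483 - 11)*(B(J(-1), -5) + 106) = (-483 - 11)*(-20*(-5) + 106) = -494*(100 + 106) = -494*206 = -101764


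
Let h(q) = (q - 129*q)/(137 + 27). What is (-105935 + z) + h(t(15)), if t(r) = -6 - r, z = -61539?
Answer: -6865762/41 ≈ -1.6746e+5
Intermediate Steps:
h(q) = -32*q/41 (h(q) = -128*q/164 = -128*q*(1/164) = -32*q/41)
(-105935 + z) + h(t(15)) = (-105935 - 61539) - 32*(-6 - 1*15)/41 = -167474 - 32*(-6 - 15)/41 = -167474 - 32/41*(-21) = -167474 + 672/41 = -6865762/41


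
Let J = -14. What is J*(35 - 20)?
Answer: -210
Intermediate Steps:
J*(35 - 20) = -14*(35 - 20) = -14*15 = -210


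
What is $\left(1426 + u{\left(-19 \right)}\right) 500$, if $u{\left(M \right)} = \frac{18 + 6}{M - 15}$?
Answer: $\frac{12115000}{17} \approx 7.1265 \cdot 10^{5}$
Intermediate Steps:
$u{\left(M \right)} = \frac{24}{-15 + M}$
$\left(1426 + u{\left(-19 \right)}\right) 500 = \left(1426 + \frac{24}{-15 - 19}\right) 500 = \left(1426 + \frac{24}{-34}\right) 500 = \left(1426 + 24 \left(- \frac{1}{34}\right)\right) 500 = \left(1426 - \frac{12}{17}\right) 500 = \frac{24230}{17} \cdot 500 = \frac{12115000}{17}$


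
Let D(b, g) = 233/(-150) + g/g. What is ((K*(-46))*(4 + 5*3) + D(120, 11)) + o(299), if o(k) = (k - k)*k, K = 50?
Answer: -6555083/150 ≈ -43701.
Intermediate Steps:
D(b, g) = -83/150 (D(b, g) = 233*(-1/150) + 1 = -233/150 + 1 = -83/150)
o(k) = 0 (o(k) = 0*k = 0)
((K*(-46))*(4 + 5*3) + D(120, 11)) + o(299) = ((50*(-46))*(4 + 5*3) - 83/150) + 0 = (-2300*(4 + 15) - 83/150) + 0 = (-2300*19 - 83/150) + 0 = (-43700 - 83/150) + 0 = -6555083/150 + 0 = -6555083/150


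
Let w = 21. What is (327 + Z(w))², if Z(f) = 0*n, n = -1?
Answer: 106929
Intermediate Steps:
Z(f) = 0 (Z(f) = 0*(-1) = 0)
(327 + Z(w))² = (327 + 0)² = 327² = 106929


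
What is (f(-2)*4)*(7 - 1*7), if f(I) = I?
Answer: 0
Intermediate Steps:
(f(-2)*4)*(7 - 1*7) = (-2*4)*(7 - 1*7) = -8*(7 - 7) = -8*0 = 0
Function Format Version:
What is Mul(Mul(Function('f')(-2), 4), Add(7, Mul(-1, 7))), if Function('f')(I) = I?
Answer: 0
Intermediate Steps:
Mul(Mul(Function('f')(-2), 4), Add(7, Mul(-1, 7))) = Mul(Mul(-2, 4), Add(7, Mul(-1, 7))) = Mul(-8, Add(7, -7)) = Mul(-8, 0) = 0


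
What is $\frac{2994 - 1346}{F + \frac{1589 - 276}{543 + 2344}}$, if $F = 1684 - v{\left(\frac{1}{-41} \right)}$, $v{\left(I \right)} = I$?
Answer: $\frac{48767204}{49846687} \approx 0.97834$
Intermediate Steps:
$F = \frac{69045}{41}$ ($F = 1684 - \frac{1}{-41} = 1684 - - \frac{1}{41} = 1684 + \frac{1}{41} = \frac{69045}{41} \approx 1684.0$)
$\frac{2994 - 1346}{F + \frac{1589 - 276}{543 + 2344}} = \frac{2994 - 1346}{\frac{69045}{41} + \frac{1589 - 276}{543 + 2344}} = \frac{1648}{\frac{69045}{41} + \frac{1313}{2887}} = \frac{1648}{\frac{199386748}{118367}} = 1648 \cdot \frac{118367}{199386748} = \frac{48767204}{49846687}$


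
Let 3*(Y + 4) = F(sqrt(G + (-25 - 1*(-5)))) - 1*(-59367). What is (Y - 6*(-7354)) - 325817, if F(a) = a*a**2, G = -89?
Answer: -261908 - 109*I*sqrt(109)/3 ≈ -2.6191e+5 - 379.33*I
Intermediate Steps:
F(a) = a**3
Y = 19785 - 109*I*sqrt(109)/3 (Y = -4 + ((sqrt(-89 + (-25 - 1*(-5))))**3 - 1*(-59367))/3 = -4 + ((sqrt(-89 + (-25 + 5)))**3 + 59367)/3 = -4 + ((sqrt(-89 - 20))**3 + 59367)/3 = -4 + ((sqrt(-109))**3 + 59367)/3 = -4 + ((I*sqrt(109))**3 + 59367)/3 = -4 + (-109*I*sqrt(109) + 59367)/3 = -4 + (59367 - 109*I*sqrt(109))/3 = -4 + (19789 - 109*I*sqrt(109)/3) = 19785 - 109*I*sqrt(109)/3 ≈ 19785.0 - 379.33*I)
(Y - 6*(-7354)) - 325817 = ((19785 - 109*I*sqrt(109)/3) - 6*(-7354)) - 325817 = ((19785 - 109*I*sqrt(109)/3) + 44124) - 325817 = (63909 - 109*I*sqrt(109)/3) - 325817 = -261908 - 109*I*sqrt(109)/3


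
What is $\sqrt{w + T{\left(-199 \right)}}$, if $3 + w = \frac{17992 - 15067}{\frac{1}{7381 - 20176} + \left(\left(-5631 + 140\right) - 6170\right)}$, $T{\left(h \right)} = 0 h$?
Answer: $\frac{i \sqrt{1130751778150407}}{18650312} \approx 1.803 i$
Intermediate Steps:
$T{\left(h \right)} = 0$
$w = - \frac{485032863}{149202496}$ ($w = -3 + \frac{17992 - 15067}{\frac{1}{7381 - 20176} + \left(\left(-5631 + 140\right) - 6170\right)} = -3 + \frac{2925}{\frac{1}{-12795} - 11661} = -3 + \frac{2925}{- \frac{1}{12795} - 11661} = -3 + \frac{2925}{- \frac{149202496}{12795}} = -3 + 2925 \left(- \frac{12795}{149202496}\right) = -3 - \frac{37425375}{149202496} = - \frac{485032863}{149202496} \approx -3.2508$)
$\sqrt{w + T{\left(-199 \right)}} = \sqrt{- \frac{485032863}{149202496} + 0} = \sqrt{- \frac{485032863}{149202496}} = \frac{i \sqrt{1130751778150407}}{18650312}$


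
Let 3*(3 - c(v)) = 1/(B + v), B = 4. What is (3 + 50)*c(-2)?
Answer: 901/6 ≈ 150.17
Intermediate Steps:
c(v) = 3 - 1/(3*(4 + v))
(3 + 50)*c(-2) = (3 + 50)*((35 + 9*(-2))/(3*(4 - 2))) = 53*((⅓)*(35 - 18)/2) = 53*((⅓)*(½)*17) = 53*(17/6) = 901/6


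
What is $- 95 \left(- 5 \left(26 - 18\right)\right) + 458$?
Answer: $4258$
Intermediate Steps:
$- 95 \left(- 5 \left(26 - 18\right)\right) + 458 = - 95 \left(\left(-5\right) 8\right) + 458 = \left(-95\right) \left(-40\right) + 458 = 3800 + 458 = 4258$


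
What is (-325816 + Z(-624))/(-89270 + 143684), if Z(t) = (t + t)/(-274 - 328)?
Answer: -49034996/8189307 ≈ -5.9877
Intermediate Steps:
Z(t) = -t/301 (Z(t) = (2*t)/(-602) = (2*t)*(-1/602) = -t/301)
(-325816 + Z(-624))/(-89270 + 143684) = (-325816 - 1/301*(-624))/(-89270 + 143684) = (-325816 + 624/301)/54414 = -98069992/301*1/54414 = -49034996/8189307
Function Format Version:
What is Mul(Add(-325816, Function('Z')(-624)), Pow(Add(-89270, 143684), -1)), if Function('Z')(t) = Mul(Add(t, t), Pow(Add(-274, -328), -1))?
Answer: Rational(-49034996, 8189307) ≈ -5.9877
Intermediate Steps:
Function('Z')(t) = Mul(Rational(-1, 301), t) (Function('Z')(t) = Mul(Mul(2, t), Pow(-602, -1)) = Mul(Mul(2, t), Rational(-1, 602)) = Mul(Rational(-1, 301), t))
Mul(Add(-325816, Function('Z')(-624)), Pow(Add(-89270, 143684), -1)) = Mul(Add(-325816, Mul(Rational(-1, 301), -624)), Pow(Add(-89270, 143684), -1)) = Mul(Add(-325816, Rational(624, 301)), Pow(54414, -1)) = Mul(Rational(-98069992, 301), Rational(1, 54414)) = Rational(-49034996, 8189307)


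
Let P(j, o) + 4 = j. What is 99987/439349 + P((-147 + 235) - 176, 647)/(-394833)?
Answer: 39518587279/173469483717 ≈ 0.22781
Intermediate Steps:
P(j, o) = -4 + j
99987/439349 + P((-147 + 235) - 176, 647)/(-394833) = 99987/439349 + (-4 + ((-147 + 235) - 176))/(-394833) = 99987*(1/439349) + (-4 + (88 - 176))*(-1/394833) = 99987/439349 + (-4 - 88)*(-1/394833) = 99987/439349 - 92*(-1/394833) = 99987/439349 + 92/394833 = 39518587279/173469483717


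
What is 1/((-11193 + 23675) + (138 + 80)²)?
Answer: 1/60006 ≈ 1.6665e-5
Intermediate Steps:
1/((-11193 + 23675) + (138 + 80)²) = 1/(12482 + 218²) = 1/(12482 + 47524) = 1/60006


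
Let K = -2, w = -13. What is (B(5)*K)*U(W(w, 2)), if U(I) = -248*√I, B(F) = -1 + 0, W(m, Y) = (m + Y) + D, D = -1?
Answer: -992*I*√3 ≈ -1718.2*I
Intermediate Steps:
W(m, Y) = -1 + Y + m (W(m, Y) = (m + Y) - 1 = (Y + m) - 1 = -1 + Y + m)
B(F) = -1
(B(5)*K)*U(W(w, 2)) = (-1*(-2))*(-248*√(-1 + 2 - 13)) = 2*(-496*I*√3) = -992*I*√3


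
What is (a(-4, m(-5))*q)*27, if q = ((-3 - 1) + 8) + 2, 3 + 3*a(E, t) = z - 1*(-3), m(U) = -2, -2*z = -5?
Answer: 135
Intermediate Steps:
z = 5/2 (z = -½*(-5) = 5/2 ≈ 2.5000)
a(E, t) = ⅚ (a(E, t) = -1 + (5/2 - 1*(-3))/3 = -1 + (5/2 + 3)/3 = -1 + (⅓)*(11/2) = -1 + 11/6 = ⅚)
q = 6 (q = (-4 + 8) + 2 = 4 + 2 = 6)
(a(-4, m(-5))*q)*27 = ((⅚)*6)*27 = 5*27 = 135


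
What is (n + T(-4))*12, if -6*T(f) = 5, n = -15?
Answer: -190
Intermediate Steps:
T(f) = -⅚ (T(f) = -⅙*5 = -⅚)
(n + T(-4))*12 = (-15 - ⅚)*12 = -95/6*12 = -190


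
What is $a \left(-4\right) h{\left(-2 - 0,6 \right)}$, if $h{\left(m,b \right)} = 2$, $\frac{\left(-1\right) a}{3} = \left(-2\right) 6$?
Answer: $-288$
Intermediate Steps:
$a = 36$ ($a = - 3 \left(\left(-2\right) 6\right) = \left(-3\right) \left(-12\right) = 36$)
$a \left(-4\right) h{\left(-2 - 0,6 \right)} = 36 \left(-4\right) 2 = \left(-144\right) 2 = -288$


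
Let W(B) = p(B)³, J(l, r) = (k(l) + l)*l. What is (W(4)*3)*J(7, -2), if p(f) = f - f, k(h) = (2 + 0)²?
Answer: 0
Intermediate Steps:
k(h) = 4 (k(h) = 2² = 4)
p(f) = 0
J(l, r) = l*(4 + l) (J(l, r) = (4 + l)*l = l*(4 + l))
W(B) = 0 (W(B) = 0³ = 0)
(W(4)*3)*J(7, -2) = (0*3)*(7*(4 + 7)) = 0*(7*11) = 0*77 = 0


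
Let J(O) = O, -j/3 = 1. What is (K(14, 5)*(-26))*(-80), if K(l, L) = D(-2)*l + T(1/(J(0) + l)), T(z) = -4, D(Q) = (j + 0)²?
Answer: 253760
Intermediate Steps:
j = -3 (j = -3*1 = -3)
D(Q) = 9 (D(Q) = (-3 + 0)² = (-3)² = 9)
K(l, L) = -4 + 9*l (K(l, L) = 9*l - 4 = -4 + 9*l)
(K(14, 5)*(-26))*(-80) = ((-4 + 9*14)*(-26))*(-80) = ((-4 + 126)*(-26))*(-80) = (122*(-26))*(-80) = -3172*(-80) = 253760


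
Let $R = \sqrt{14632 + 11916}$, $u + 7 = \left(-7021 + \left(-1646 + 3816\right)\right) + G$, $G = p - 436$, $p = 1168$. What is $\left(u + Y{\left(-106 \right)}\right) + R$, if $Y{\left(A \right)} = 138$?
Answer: $-3988 + 2 \sqrt{6637} \approx -3825.1$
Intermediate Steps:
$G = 732$ ($G = 1168 - 436 = 732$)
$u = -4126$ ($u = -7 + \left(\left(-7021 + \left(-1646 + 3816\right)\right) + 732\right) = -7 + \left(\left(-7021 + 2170\right) + 732\right) = -7 + \left(-4851 + 732\right) = -7 - 4119 = -4126$)
$R = 2 \sqrt{6637}$ ($R = \sqrt{26548} = 2 \sqrt{6637} \approx 162.94$)
$\left(u + Y{\left(-106 \right)}\right) + R = \left(-4126 + 138\right) + 2 \sqrt{6637} = -3988 + 2 \sqrt{6637}$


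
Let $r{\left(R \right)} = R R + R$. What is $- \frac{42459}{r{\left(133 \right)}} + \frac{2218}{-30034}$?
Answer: $- \frac{657371401}{267632974} \approx -2.4562$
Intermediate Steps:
$r{\left(R \right)} = R + R^{2}$ ($r{\left(R \right)} = R^{2} + R = R + R^{2}$)
$- \frac{42459}{r{\left(133 \right)}} + \frac{2218}{-30034} = - \frac{42459}{133 \left(1 + 133\right)} + \frac{2218}{-30034} = - \frac{42459}{133 \cdot 134} + 2218 \left(- \frac{1}{30034}\right) = - \frac{42459}{17822} - \frac{1109}{15017} = - \frac{657371401}{267632974}$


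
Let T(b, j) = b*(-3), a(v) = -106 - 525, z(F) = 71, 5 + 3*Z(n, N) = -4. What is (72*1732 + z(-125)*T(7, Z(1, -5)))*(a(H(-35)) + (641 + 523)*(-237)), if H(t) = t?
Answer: -34068271287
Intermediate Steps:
Z(n, N) = -3 (Z(n, N) = -5/3 + (⅓)*(-4) = -5/3 - 4/3 = -3)
a(v) = -631
T(b, j) = -3*b
(72*1732 + z(-125)*T(7, Z(1, -5)))*(a(H(-35)) + (641 + 523)*(-237)) = (72*1732 + 71*(-3*7))*(-631 + (641 + 523)*(-237)) = (124704 + 71*(-21))*(-631 + 1164*(-237)) = (124704 - 1491)*(-631 - 275868) = 123213*(-276499) = -34068271287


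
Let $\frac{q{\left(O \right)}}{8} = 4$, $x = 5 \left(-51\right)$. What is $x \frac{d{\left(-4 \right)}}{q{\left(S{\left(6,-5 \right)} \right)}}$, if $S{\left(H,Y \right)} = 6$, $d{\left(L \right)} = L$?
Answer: $\frac{255}{8} \approx 31.875$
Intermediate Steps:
$x = -255$
$q{\left(O \right)} = 32$ ($q{\left(O \right)} = 8 \cdot 4 = 32$)
$x \frac{d{\left(-4 \right)}}{q{\left(S{\left(6,-5 \right)} \right)}} = - 255 \left(- \frac{4}{32}\right) = - 255 \left(\left(-4\right) \frac{1}{32}\right) = \left(-255\right) \left(- \frac{1}{8}\right) = \frac{255}{8}$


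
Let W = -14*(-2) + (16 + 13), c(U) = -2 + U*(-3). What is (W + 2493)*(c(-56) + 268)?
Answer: 1106700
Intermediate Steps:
c(U) = -2 - 3*U
W = 57 (W = 28 + 29 = 57)
(W + 2493)*(c(-56) + 268) = (57 + 2493)*((-2 - 3*(-56)) + 268) = 2550*((-2 + 168) + 268) = 2550*(166 + 268) = 2550*434 = 1106700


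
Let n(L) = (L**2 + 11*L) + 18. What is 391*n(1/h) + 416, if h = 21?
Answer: 3377926/441 ≈ 7659.7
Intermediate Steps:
n(L) = 18 + L**2 + 11*L
391*n(1/h) + 416 = 391*(18 + (1/21)**2 + 11/21) + 416 = 391*(18 + (1/21)**2 + 11*(1/21)) + 416 = 391*(18 + 1/441 + 11/21) + 416 = 391*(8170/441) + 416 = 3194470/441 + 416 = 3377926/441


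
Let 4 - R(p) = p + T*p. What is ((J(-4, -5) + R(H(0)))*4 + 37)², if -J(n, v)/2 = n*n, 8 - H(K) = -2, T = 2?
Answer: 38025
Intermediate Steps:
H(K) = 10 (H(K) = 8 - 1*(-2) = 8 + 2 = 10)
J(n, v) = -2*n² (J(n, v) = -2*n*n = -2*n²)
R(p) = 4 - 3*p (R(p) = 4 - (p + 2*p) = 4 - 3*p)
((J(-4, -5) + R(H(0)))*4 + 37)² = ((-2*(-4)² + (4 - 3*10))*4 + 37)² = ((-2*16 + (4 - 30))*4 + 37)² = ((-32 - 26)*4 + 37)² = (-58*4 + 37)² = (-232 + 37)² = (-195)² = 38025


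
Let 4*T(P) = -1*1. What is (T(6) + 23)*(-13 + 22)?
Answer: 819/4 ≈ 204.75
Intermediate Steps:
T(P) = -1/4 (T(P) = (-1*1)/4 = (1/4)*(-1) = -1/4)
(T(6) + 23)*(-13 + 22) = (-1/4 + 23)*(-13 + 22) = (91/4)*9 = 819/4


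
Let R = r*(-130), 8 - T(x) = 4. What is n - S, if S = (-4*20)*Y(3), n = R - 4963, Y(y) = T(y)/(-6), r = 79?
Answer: -45859/3 ≈ -15286.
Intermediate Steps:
T(x) = 4 (T(x) = 8 - 1*4 = 8 - 4 = 4)
R = -10270 (R = 79*(-130) = -10270)
Y(y) = -⅔ (Y(y) = 4/(-6) = 4*(-⅙) = -⅔)
n = -15233 (n = -10270 - 4963 = -15233)
S = 160/3 (S = -4*20*(-⅔) = -80*(-⅔) = 160/3 ≈ 53.333)
n - S = -15233 - 1*160/3 = -15233 - 160/3 = -45859/3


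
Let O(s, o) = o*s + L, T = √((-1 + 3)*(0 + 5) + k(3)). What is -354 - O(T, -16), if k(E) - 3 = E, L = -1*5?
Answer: -285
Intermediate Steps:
L = -5
k(E) = 3 + E
T = 4 (T = √((-1 + 3)*(0 + 5) + (3 + 3)) = √(2*5 + 6) = √(10 + 6) = √16 = 4)
O(s, o) = -5 + o*s (O(s, o) = o*s - 5 = -5 + o*s)
-354 - O(T, -16) = -354 - (-5 - 16*4) = -354 - (-5 - 64) = -354 - 1*(-69) = -354 + 69 = -285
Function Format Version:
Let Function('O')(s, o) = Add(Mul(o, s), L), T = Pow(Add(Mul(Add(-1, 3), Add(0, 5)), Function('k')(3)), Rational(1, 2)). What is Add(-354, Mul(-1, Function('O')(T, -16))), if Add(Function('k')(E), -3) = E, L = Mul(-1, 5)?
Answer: -285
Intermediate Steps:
L = -5
Function('k')(E) = Add(3, E)
T = 4 (T = Pow(Add(Mul(Add(-1, 3), Add(0, 5)), Add(3, 3)), Rational(1, 2)) = Pow(Add(Mul(2, 5), 6), Rational(1, 2)) = Pow(Add(10, 6), Rational(1, 2)) = Pow(16, Rational(1, 2)) = 4)
Function('O')(s, o) = Add(-5, Mul(o, s)) (Function('O')(s, o) = Add(Mul(o, s), -5) = Add(-5, Mul(o, s)))
Add(-354, Mul(-1, Function('O')(T, -16))) = Add(-354, Mul(-1, Add(-5, Mul(-16, 4)))) = Add(-354, Mul(-1, Add(-5, -64))) = Add(-354, Mul(-1, -69)) = Add(-354, 69) = -285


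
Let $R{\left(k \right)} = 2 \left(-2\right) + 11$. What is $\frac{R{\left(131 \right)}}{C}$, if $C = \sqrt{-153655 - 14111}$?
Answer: $- \frac{7 i \sqrt{167766}}{167766} \approx - 0.01709 i$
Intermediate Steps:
$C = i \sqrt{167766}$ ($C = \sqrt{-167766} = i \sqrt{167766} \approx 409.59 i$)
$R{\left(k \right)} = 7$ ($R{\left(k \right)} = -4 + 11 = 7$)
$\frac{R{\left(131 \right)}}{C} = \frac{7}{i \sqrt{167766}} = 7 \left(- \frac{i \sqrt{167766}}{167766}\right) = - \frac{7 i \sqrt{167766}}{167766}$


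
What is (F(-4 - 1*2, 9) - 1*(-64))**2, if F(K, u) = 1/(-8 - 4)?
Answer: 588289/144 ≈ 4085.3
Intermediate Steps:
F(K, u) = -1/12 (F(K, u) = 1/(-12) = -1/12)
(F(-4 - 1*2, 9) - 1*(-64))**2 = (-1/12 - 1*(-64))**2 = (-1/12 + 64)**2 = (767/12)**2 = 588289/144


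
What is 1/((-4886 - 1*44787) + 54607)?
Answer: 1/4934 ≈ 0.00020268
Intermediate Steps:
1/((-4886 - 1*44787) + 54607) = 1/((-4886 - 44787) + 54607) = 1/(-49673 + 54607) = 1/4934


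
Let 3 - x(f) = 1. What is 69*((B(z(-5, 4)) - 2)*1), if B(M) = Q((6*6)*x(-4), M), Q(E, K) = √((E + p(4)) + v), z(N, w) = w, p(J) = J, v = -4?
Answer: -138 + 414*√2 ≈ 447.48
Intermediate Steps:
x(f) = 2 (x(f) = 3 - 1*1 = 3 - 1 = 2)
Q(E, K) = √E (Q(E, K) = √((E + 4) - 4) = √((4 + E) - 4) = √E)
B(M) = 6*√2 (B(M) = √((6*6)*2) = √(36*2) = √72 = 6*√2)
69*((B(z(-5, 4)) - 2)*1) = 69*((6*√2 - 2)*1) = 69*((-2 + 6*√2)*1) = 69*(-2 + 6*√2) = -138 + 414*√2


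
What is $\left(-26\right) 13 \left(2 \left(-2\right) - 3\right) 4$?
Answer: $9464$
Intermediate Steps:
$\left(-26\right) 13 \left(2 \left(-2\right) - 3\right) 4 = - 338 \left(-4 - 3\right) 4 = - 338 \left(\left(-7\right) 4\right) = \left(-338\right) \left(-28\right) = 9464$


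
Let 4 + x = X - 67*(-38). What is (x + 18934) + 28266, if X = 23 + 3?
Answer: 49768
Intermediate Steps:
X = 26
x = 2568 (x = -4 + (26 - 67*(-38)) = -4 + (26 + 2546) = -4 + 2572 = 2568)
(x + 18934) + 28266 = (2568 + 18934) + 28266 = 21502 + 28266 = 49768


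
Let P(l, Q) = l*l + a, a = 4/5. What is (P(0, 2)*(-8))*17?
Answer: -544/5 ≈ -108.80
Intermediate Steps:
a = ⅘ (a = 4*(⅕) = ⅘ ≈ 0.80000)
P(l, Q) = ⅘ + l² (P(l, Q) = l*l + ⅘ = l² + ⅘ = ⅘ + l²)
(P(0, 2)*(-8))*17 = ((⅘ + 0²)*(-8))*17 = ((⅘ + 0)*(-8))*17 = ((⅘)*(-8))*17 = -32/5*17 = -544/5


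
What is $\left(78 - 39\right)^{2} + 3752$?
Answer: $5273$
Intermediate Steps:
$\left(78 - 39\right)^{2} + 3752 = 39^{2} + 3752 = 1521 + 3752 = 5273$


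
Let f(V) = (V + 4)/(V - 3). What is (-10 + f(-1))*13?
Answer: -559/4 ≈ -139.75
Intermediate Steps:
f(V) = (4 + V)/(-3 + V)
(-10 + f(-1))*13 = (-10 + (4 - 1)/(-3 - 1))*13 = (-10 + 3/(-4))*13 = (-10 - 1/4*3)*13 = (-10 - 3/4)*13 = -43/4*13 = -559/4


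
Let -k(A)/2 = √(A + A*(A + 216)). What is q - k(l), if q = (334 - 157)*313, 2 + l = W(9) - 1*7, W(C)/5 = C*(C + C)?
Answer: 55401 + 6*√90602 ≈ 57207.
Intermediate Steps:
W(C) = 10*C² (W(C) = 5*(C*(C + C)) = 5*(C*(2*C)) = 5*(2*C²) = 10*C²)
l = 801 (l = -2 + (10*9² - 1*7) = -2 + (10*81 - 7) = -2 + (810 - 7) = -2 + 803 = 801)
q = 55401 (q = 177*313 = 55401)
k(A) = -2*√(A + A*(216 + A)) (k(A) = -2*√(A + A*(A + 216)) = -2*√(A + A*(216 + A)))
q - k(l) = 55401 - (-2)*√(801*(217 + 801)) = 55401 - (-2)*√(801*1018) = 55401 - (-2)*√815418 = 55401 - (-2)*3*√90602 = 55401 - (-6)*√90602 = 55401 + 6*√90602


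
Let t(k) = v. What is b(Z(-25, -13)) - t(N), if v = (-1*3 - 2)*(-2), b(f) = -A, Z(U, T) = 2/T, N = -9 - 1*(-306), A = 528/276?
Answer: -274/23 ≈ -11.913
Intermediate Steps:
A = 44/23 (A = 528*(1/276) = 44/23 ≈ 1.9130)
N = 297 (N = -9 + 306 = 297)
b(f) = -44/23 (b(f) = -1*44/23 = -44/23)
v = 10 (v = (-3 - 2)*(-2) = -5*(-2) = 10)
t(k) = 10
b(Z(-25, -13)) - t(N) = -44/23 - 1*10 = -44/23 - 10 = -274/23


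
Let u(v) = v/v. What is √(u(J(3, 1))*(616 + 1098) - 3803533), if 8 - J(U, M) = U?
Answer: I*√3801819 ≈ 1949.8*I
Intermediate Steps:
J(U, M) = 8 - U
u(v) = 1
√(u(J(3, 1))*(616 + 1098) - 3803533) = √(1*(616 + 1098) - 3803533) = √(1*1714 - 3803533) = √(1714 - 3803533) = √(-3801819) = I*√3801819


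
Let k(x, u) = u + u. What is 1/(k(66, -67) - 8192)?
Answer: -1/8326 ≈ -0.00012011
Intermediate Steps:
k(x, u) = 2*u
1/(k(66, -67) - 8192) = 1/(2*(-67) - 8192) = 1/(-134 - 8192) = 1/(-8326) = -1/8326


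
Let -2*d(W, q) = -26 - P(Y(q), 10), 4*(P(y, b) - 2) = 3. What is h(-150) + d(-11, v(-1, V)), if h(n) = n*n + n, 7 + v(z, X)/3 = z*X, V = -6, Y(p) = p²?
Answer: 178915/8 ≈ 22364.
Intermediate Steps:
P(y, b) = 11/4 (P(y, b) = 2 + (¼)*3 = 2 + ¾ = 11/4)
v(z, X) = -21 + 3*X*z (v(z, X) = -21 + 3*(z*X) = -21 + 3*(X*z) = -21 + 3*X*z)
h(n) = n + n² (h(n) = n² + n = n + n²)
d(W, q) = 115/8 (d(W, q) = -(-26 - 1*11/4)/2 = -(-26 - 11/4)/2 = -½*(-115/4) = 115/8)
h(-150) + d(-11, v(-1, V)) = -150*(1 - 150) + 115/8 = -150*(-149) + 115/8 = 22350 + 115/8 = 178915/8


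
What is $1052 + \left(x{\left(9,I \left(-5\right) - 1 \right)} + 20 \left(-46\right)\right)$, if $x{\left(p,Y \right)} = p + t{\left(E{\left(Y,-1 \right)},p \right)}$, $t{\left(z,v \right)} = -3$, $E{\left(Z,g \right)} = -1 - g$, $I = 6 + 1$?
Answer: $138$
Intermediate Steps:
$I = 7$
$x{\left(p,Y \right)} = -3 + p$ ($x{\left(p,Y \right)} = p - 3 = -3 + p$)
$1052 + \left(x{\left(9,I \left(-5\right) - 1 \right)} + 20 \left(-46\right)\right) = 1052 + \left(\left(-3 + 9\right) + 20 \left(-46\right)\right) = 1052 + \left(6 - 920\right) = 1052 - 914 = 138$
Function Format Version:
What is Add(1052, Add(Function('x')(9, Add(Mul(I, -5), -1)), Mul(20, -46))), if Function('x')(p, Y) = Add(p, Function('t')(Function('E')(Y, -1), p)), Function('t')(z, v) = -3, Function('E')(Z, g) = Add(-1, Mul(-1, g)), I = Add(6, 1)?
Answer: 138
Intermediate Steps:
I = 7
Function('x')(p, Y) = Add(-3, p) (Function('x')(p, Y) = Add(p, -3) = Add(-3, p))
Add(1052, Add(Function('x')(9, Add(Mul(I, -5), -1)), Mul(20, -46))) = Add(1052, Add(Add(-3, 9), Mul(20, -46))) = Add(1052, Add(6, -920)) = Add(1052, -914) = 138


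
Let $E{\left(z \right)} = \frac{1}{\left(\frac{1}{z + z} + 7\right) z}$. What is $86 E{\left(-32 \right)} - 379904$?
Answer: $- \frac{169817260}{447} \approx -3.799 \cdot 10^{5}$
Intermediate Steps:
$E{\left(z \right)} = \frac{1}{z \left(7 + \frac{1}{2 z}\right)}$ ($E{\left(z \right)} = \frac{1}{\left(\frac{1}{2 z} + 7\right) z} = \frac{1}{\left(7 + \frac{1}{2 z}\right) z} = \frac{1}{z \left(7 + \frac{1}{2 z}\right)}$)
$86 E{\left(-32 \right)} - 379904 = 86 \frac{2}{1 + 14 \left(-32\right)} - 379904 = 86 \frac{2}{1 - 448} - 379904 = 86 \frac{2}{-447} - 379904 = 86 \cdot 2 \left(- \frac{1}{447}\right) - 379904 = 86 \left(- \frac{2}{447}\right) - 379904 = - \frac{172}{447} - 379904 = - \frac{169817260}{447}$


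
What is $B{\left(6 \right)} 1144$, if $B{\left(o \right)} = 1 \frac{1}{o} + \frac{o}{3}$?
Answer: $\frac{7436}{3} \approx 2478.7$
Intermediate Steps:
$B{\left(o \right)} = \frac{1}{o} + \frac{o}{3}$ ($B{\left(o \right)} = \frac{1}{o} + o \frac{1}{3} = \frac{1}{o} + \frac{o}{3}$)
$B{\left(6 \right)} 1144 = \left(\frac{1}{6} + \frac{1}{3} \cdot 6\right) 1144 = \left(\frac{1}{6} + 2\right) 1144 = \frac{13}{6} \cdot 1144 = \frac{7436}{3}$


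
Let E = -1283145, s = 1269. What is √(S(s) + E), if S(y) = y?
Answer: 2*I*√320469 ≈ 1132.2*I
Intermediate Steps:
√(S(s) + E) = √(1269 - 1283145) = √(-1281876) = 2*I*√320469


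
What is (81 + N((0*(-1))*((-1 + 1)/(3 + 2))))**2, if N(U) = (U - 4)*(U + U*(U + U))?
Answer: 6561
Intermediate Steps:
N(U) = (-4 + U)*(U + 2*U**2) (N(U) = (-4 + U)*(U + U*(2*U)) = (-4 + U)*(U + 2*U**2))
(81 + N((0*(-1))*((-1 + 1)/(3 + 2))))**2 = (81 + ((0*(-1))*((-1 + 1)/(3 + 2)))*(-4 - 7*0*(-1)*(-1 + 1)/(3 + 2) + 2*((0*(-1))*((-1 + 1)/(3 + 2)))**2))**2 = (81 + (0*(0/5))*(-4 - 0*0/5 + 2*(0*(0/5))**2))**2 = (81 + (0*(0*(1/5)))*(-4 - 0*0*(1/5) + 2*(0*(0*(1/5)))**2))**2 = (81 + (0*0)*(-4 - 0*0 + 2*(0*0)**2))**2 = (81 + 0*(-4 - 7*0 + 2*0**2))**2 = (81 + 0*(-4 + 0 + 2*0))**2 = (81 + 0*(-4 + 0 + 0))**2 = (81 + 0*(-4))**2 = (81 + 0)**2 = 81**2 = 6561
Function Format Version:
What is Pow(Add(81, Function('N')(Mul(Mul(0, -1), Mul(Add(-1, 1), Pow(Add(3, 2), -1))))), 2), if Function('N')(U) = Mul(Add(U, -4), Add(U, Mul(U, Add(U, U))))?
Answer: 6561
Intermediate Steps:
Function('N')(U) = Mul(Add(-4, U), Add(U, Mul(2, Pow(U, 2)))) (Function('N')(U) = Mul(Add(-4, U), Add(U, Mul(U, Mul(2, U)))) = Mul(Add(-4, U), Add(U, Mul(2, Pow(U, 2)))))
Pow(Add(81, Function('N')(Mul(Mul(0, -1), Mul(Add(-1, 1), Pow(Add(3, 2), -1))))), 2) = Pow(Add(81, Mul(Mul(Mul(0, -1), Mul(Add(-1, 1), Pow(Add(3, 2), -1))), Add(-4, Mul(-7, Mul(Mul(0, -1), Mul(Add(-1, 1), Pow(Add(3, 2), -1)))), Mul(2, Pow(Mul(Mul(0, -1), Mul(Add(-1, 1), Pow(Add(3, 2), -1))), 2))))), 2) = Pow(Add(81, Mul(Mul(0, Mul(0, Pow(5, -1))), Add(-4, Mul(-7, Mul(0, Mul(0, Pow(5, -1)))), Mul(2, Pow(Mul(0, Mul(0, Pow(5, -1))), 2))))), 2) = Pow(Add(81, Mul(Mul(0, Mul(0, Rational(1, 5))), Add(-4, Mul(-7, Mul(0, Mul(0, Rational(1, 5)))), Mul(2, Pow(Mul(0, Mul(0, Rational(1, 5))), 2))))), 2) = Pow(Add(81, Mul(Mul(0, 0), Add(-4, Mul(-7, Mul(0, 0)), Mul(2, Pow(Mul(0, 0), 2))))), 2) = Pow(Add(81, Mul(0, Add(-4, Mul(-7, 0), Mul(2, Pow(0, 2))))), 2) = Pow(Add(81, Mul(0, Add(-4, 0, Mul(2, 0)))), 2) = Pow(Add(81, Mul(0, Add(-4, 0, 0))), 2) = Pow(Add(81, Mul(0, -4)), 2) = Pow(Add(81, 0), 2) = Pow(81, 2) = 6561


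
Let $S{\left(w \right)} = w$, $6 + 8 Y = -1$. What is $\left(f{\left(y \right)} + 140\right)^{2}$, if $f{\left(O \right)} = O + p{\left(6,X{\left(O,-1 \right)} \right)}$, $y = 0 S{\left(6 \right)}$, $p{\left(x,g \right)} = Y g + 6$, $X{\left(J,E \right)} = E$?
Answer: $\frac{1380625}{64} \approx 21572.0$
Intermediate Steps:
$Y = - \frac{7}{8}$ ($Y = - \frac{3}{4} + \frac{1}{8} \left(-1\right) = - \frac{3}{4} - \frac{1}{8} = - \frac{7}{8} \approx -0.875$)
$p{\left(x,g \right)} = 6 - \frac{7 g}{8}$ ($p{\left(x,g \right)} = - \frac{7 g}{8} + 6 = 6 - \frac{7 g}{8}$)
$y = 0$ ($y = 0 \cdot 6 = 0$)
$f{\left(O \right)} = \frac{55}{8} + O$ ($f{\left(O \right)} = O + \left(6 - - \frac{7}{8}\right) = O + \left(6 + \frac{7}{8}\right) = O + \frac{55}{8} = \frac{55}{8} + O$)
$\left(f{\left(y \right)} + 140\right)^{2} = \left(\left(\frac{55}{8} + 0\right) + 140\right)^{2} = \left(\frac{55}{8} + 140\right)^{2} = \left(\frac{1175}{8}\right)^{2} = \frac{1380625}{64}$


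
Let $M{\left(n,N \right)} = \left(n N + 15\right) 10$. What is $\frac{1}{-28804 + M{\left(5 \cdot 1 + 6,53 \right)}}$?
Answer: $- \frac{1}{22824} \approx -4.3814 \cdot 10^{-5}$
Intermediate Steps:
$M{\left(n,N \right)} = 150 + 10 N n$ ($M{\left(n,N \right)} = \left(N n + 15\right) 10 = \left(15 + N n\right) 10 = 150 + 10 N n$)
$\frac{1}{-28804 + M{\left(5 \cdot 1 + 6,53 \right)}} = \frac{1}{-28804 + \left(150 + 10 \cdot 53 \left(5 \cdot 1 + 6\right)\right)} = \frac{1}{-28804 + \left(150 + 10 \cdot 53 \left(5 + 6\right)\right)} = \frac{1}{-28804 + \left(150 + 10 \cdot 53 \cdot 11\right)} = \frac{1}{-28804 + \left(150 + 5830\right)} = \frac{1}{-28804 + 5980} = \frac{1}{-22824} = - \frac{1}{22824}$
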